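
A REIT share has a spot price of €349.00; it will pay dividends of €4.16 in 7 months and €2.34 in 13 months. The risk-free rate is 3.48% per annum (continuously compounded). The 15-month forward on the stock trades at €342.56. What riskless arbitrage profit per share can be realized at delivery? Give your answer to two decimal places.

€15.35 per share

PV(dividends) I = 4.16·e^(−0.0348·7/12) + 2.34·e^(−0.0348·13/12) = 6.3298
Fair forward F* = (S − I)·e^(rT) = (349.00 − 6.3298)·e^0.043500 = 342.6702 × 1.044460 = 357.9053
Market €342.56 < fair 357.9053: forward underpriced → reverse cash-and-carry (short the stock, invest proceeds at r, pay the dividends, go long the forward).
Profit at T = |F_mkt − F*| = |342.56 − 357.9053| = €15.35 per share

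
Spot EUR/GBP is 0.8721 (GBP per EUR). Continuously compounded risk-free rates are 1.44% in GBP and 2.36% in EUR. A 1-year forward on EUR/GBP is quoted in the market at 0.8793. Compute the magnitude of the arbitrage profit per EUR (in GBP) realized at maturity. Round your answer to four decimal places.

0.0152 per EUR (in GBP)

Fair forward: F* = S·e^(carry·T), with carry = (r_GBP − r_EUR) = 0.0144 − 0.0236 = -0.0092
F* = 0.8721 · e^(-0.0092 × 1) = 0.8721 · e^-0.009200 = 0.8721 × 0.990842 = 0.8641
Market 0.8793 > fair 0.8641: forward overpriced → cash-and-carry (buy spot, short the forward).
At maturity, profit = |F_mkt − F*| = |0.8793 − 0.8641| = 0.0152 per EUR (in GBP)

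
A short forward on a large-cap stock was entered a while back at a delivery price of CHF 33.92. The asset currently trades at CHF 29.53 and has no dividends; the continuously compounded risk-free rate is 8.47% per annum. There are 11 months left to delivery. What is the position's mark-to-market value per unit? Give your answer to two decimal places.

CHF 1.86

Current fair forward for the remaining 11 months: F = S·e^(r·T), r = 0.0847
F = 29.53 · e^(0.0847 × 11/12) = 29.53 × 1.080735 = 31.9141
Value of long forward = (F − K)·e^(−rT) = (31.9141 − 33.92) · e^(−0.0847·11/12)
= -2.0059 × 0.925296 = -1.86
Short position value = −(long value) = CHF 1.86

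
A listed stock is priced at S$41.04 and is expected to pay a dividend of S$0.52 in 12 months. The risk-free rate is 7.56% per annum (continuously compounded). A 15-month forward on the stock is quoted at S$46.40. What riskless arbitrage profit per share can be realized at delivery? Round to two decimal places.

S$1.82 per share

PV(dividends) I = 0.52·e^(−0.0756·12/12) = 0.4821
Fair forward F* = (S − I)·e^(rT) = (41.04 − 0.4821)·e^0.094500 = 40.5579 × 1.099109 = 44.5776
Market S$46.40 > fair 44.5776: forward overpriced → cash-and-carry (borrow at r, buy the stock and collect the dividends, short the forward).
Profit at T = |F_mkt − F*| = |46.40 − 44.5776| = S$1.82 per share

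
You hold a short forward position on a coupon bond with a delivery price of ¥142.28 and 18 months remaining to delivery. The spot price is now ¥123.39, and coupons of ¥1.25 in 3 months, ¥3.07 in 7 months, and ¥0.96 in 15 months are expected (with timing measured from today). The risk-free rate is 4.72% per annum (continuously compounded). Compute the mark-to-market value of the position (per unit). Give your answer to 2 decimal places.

PV(remaining coupons) I = 1.25·e^(−0.0472·3/12) + 3.07·e^(−0.0472·7/12) + 0.96·e^(−0.0472·15/12) = 5.1270
Current forward F = (S − I)·e^(rT) = (123.39 − 5.1270)·e^(0.0472·18/12) = 118.2630 × 1.073367 = 126.9396
Value (long) = (F − K)·e^(−rT) = (126.9396 − 142.28) × 0.931648 = -14.2919
Short position value = −(long value) = ¥14.29

¥14.29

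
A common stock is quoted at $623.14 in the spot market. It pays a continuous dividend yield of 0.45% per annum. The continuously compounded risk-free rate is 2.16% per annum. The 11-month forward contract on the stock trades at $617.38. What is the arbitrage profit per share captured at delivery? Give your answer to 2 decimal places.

Fair forward: F* = S·e^(carry·T), with carry = (r − q) = 0.0216 − 0.0045 = 0.0171
F* = 623.14 · e^(0.0171 × 11/12) = 623.14 · e^0.015675 = 623.14 × 1.015798 = $632.9844
Market $617.38 < fair $632.9844: forward underpriced → reverse cash-and-carry (short spot, go long the forward).
At maturity, profit = |F_mkt − F*| = |617.38 − 632.9844| = $15.60 per share

$15.60 per share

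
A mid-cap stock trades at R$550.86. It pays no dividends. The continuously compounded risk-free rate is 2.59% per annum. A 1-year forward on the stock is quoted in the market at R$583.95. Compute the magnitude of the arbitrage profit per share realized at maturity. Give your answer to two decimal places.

Fair forward: F* = S·e^(carry·T), with carry = r = 0.0259
F* = 550.86 · e^(0.0259 × 1) = 550.86 · e^0.025900 = 550.86 × 1.026238 = R$565.3135
Market R$583.95 > fair R$565.3135: forward overpriced → cash-and-carry (buy spot, short the forward).
At maturity, profit = |F_mkt − F*| = |583.95 − 565.3135| = R$18.64 per share

R$18.64 per share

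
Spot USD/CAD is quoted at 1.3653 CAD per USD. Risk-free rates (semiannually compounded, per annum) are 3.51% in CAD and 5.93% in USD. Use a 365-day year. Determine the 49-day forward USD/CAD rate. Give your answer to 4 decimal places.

1.3610

By covered interest parity, F = S · (1+r_CAD/2)^(2T) / (1+r_USD/2)^(2T)
= 1.3653 × 1.004682 / 1.007876 = 1.3653 × 0.996831
F = 1.3610 CAD per USD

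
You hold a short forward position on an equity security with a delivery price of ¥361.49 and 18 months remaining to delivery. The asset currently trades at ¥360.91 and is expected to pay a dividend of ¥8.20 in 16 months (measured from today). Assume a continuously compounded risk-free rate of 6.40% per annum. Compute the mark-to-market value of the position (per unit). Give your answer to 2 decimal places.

-¥24.98

PV(remaining dividends) I = 8.20·e^(−0.0640·16/12) = 7.5293
Current forward F = (S − I)·e^(rT) = (360.91 − 7.5293)·e^(0.0640·18/12) = 353.3807 × 1.100759 = 388.9870
Value (long) = (F − K)·e^(−rT) = (388.9870 − 361.49) × 0.908464 = 24.9800
Short position value = −(long value) = -¥24.98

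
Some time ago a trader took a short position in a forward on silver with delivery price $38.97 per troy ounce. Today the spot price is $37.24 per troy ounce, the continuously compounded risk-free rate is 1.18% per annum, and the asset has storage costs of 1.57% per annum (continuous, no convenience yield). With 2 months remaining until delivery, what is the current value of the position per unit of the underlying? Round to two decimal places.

Current fair forward for the remaining 2 months: F = S·e^((r + u)·T), (r + u) = 0.0118 + 0.0157 = 0.0275
F = 37.24 · e^(0.0275 × 2/12) = 37.24 × 1.004594 = 37.4111
Value of long forward = (F − K)·e^(−rT) = (37.4111 − 38.97) · e^(−0.0118·2/12)
= -1.5589 × 0.998035 = -1.56
Short position value = −(long value) = $1.56

$1.56 per troy ounce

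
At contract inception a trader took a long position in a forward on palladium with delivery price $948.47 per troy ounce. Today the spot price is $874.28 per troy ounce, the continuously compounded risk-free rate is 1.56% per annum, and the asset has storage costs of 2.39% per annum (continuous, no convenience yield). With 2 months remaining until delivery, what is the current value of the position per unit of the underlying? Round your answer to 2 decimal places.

-$68.24 per troy ounce

Current fair forward for the remaining 2 months: F = S·e^((r + u)·T), (r + u) = 0.0156 + 0.0239 = 0.0395
F = 874.28 · e^(0.0395 × 2/12) = 874.28 × 1.006605 = 880.0546
Value of long forward = (F − K)·e^(−rT) = (880.0546 − 948.47) · e^(−0.0156·2/12)
= -68.4154 × 0.997403 = -68.24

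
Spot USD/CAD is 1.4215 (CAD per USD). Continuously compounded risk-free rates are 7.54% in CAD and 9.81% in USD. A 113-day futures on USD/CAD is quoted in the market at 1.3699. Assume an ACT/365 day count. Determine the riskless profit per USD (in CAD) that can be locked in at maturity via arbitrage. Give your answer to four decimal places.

0.0416 per USD (in CAD)

Fair futures: F* = S·e^(carry·T), with carry = (r_CAD − r_USD) = 0.0754 − 0.0981 = -0.0227
F* = 1.4215 · e^(-0.0227 × 113/365) = 1.4215 · e^-0.007028 = 1.4215 × 0.992997 = 1.4115
Market 1.3699 < fair 1.4115: forward underpriced → reverse cash-and-carry (short spot, go long the forward).
At maturity, profit = |F_mkt − F*| = |1.3699 − 1.4115| = 0.0416 per USD (in CAD)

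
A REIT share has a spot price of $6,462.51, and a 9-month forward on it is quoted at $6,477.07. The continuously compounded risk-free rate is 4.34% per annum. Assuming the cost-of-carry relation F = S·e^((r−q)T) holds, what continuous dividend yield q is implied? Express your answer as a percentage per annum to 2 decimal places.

4.04%

From F = S·e^((r−q)T): (r − q) = ln(F/S)/T
ln(6477.07/6462.51) = ln(1.002253) = 0.002250
(r − q) = 0.002250 / (9/12) = 0.003000
q = r − ln(F/S)/T = 0.0434 − 0.003000 = 0.040400
q = 4.04%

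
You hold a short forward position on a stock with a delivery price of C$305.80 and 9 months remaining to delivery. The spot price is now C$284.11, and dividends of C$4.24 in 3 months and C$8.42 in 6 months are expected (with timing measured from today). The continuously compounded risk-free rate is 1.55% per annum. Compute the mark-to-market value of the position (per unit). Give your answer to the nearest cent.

PV(remaining dividends) I = 4.24·e^(−0.0155·3/12) + 8.42·e^(−0.0155·6/12) = 12.5786
Current forward F = (S − I)·e^(rT) = (284.11 − 12.5786)·e^(0.0155·9/12) = 271.5314 × 1.011693 = 274.7064
Value (long) = (F − K)·e^(−rT) = (274.7064 − 305.80) × 0.988442 = -30.7342
Short position value = −(long value) = C$30.73

C$30.73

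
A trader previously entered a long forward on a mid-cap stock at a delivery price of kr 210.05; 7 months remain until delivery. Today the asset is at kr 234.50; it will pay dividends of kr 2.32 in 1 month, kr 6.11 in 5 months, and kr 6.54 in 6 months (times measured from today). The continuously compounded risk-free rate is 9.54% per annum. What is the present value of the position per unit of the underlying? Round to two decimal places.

kr 21.41

PV(remaining dividends) I = 2.32·e^(−0.0954·1/12) + 6.11·e^(−0.0954·5/12) + 6.54·e^(−0.0954·6/12) = 14.4089
Current forward F = (S − I)·e^(rT) = (234.50 − 14.4089)·e^(0.0954·7/12) = 220.0911 × 1.057228 = 232.6865
Value (long) = (F − K)·e^(−rT) = (232.6865 − 210.05) × 0.945870 = 21.4112
Value = kr 21.41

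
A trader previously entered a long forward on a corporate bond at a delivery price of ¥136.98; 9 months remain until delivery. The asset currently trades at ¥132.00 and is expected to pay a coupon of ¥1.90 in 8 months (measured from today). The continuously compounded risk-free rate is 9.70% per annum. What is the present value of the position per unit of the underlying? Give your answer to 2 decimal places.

¥2.85

PV(remaining coupons) I = 1.90·e^(−0.0970·8/12) = 1.7810
Current forward F = (S − I)·e^(rT) = (132.00 − 1.7810)·e^(0.0970·9/12) = 130.2190 × 1.075462 = 140.0456
Value (long) = (F − K)·e^(−rT) = (140.0456 − 136.98) × 0.929833 = 2.8505
Value = ¥2.85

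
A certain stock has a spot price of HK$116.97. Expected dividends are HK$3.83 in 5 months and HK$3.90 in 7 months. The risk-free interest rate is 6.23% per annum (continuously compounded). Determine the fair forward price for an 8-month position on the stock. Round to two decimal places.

HK$114.12

PV(dividends) I = 3.83·e^(−0.0623·5/12) + 3.90·e^(−0.0623·7/12)
I = 3.7319 + 3.7608 = 7.4927
F = (S − I)·e^(rT) = (116.97 − 7.4927) · e^(0.0623·8/12)
= 109.4773 · e^0.041533 = 109.4773 × 1.042408 = HK$114.12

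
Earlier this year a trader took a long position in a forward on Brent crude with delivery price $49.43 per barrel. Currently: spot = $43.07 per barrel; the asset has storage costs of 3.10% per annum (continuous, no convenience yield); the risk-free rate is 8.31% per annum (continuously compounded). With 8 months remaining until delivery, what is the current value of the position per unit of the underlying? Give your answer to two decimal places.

Current fair forward for the remaining 8 months: F = S·e^((r + u)·T), (r + u) = 0.0831 + 0.0310 = 0.1141
F = 43.07 · e^(0.1141 × 8/12) = 43.07 × 1.079035 = 46.4740
Value of long forward = (F − K)·e^(−rT) = (46.4740 − 49.43) · e^(−0.0831·8/12)
= -2.9560 × 0.946107 = -2.80

-$2.80 per barrel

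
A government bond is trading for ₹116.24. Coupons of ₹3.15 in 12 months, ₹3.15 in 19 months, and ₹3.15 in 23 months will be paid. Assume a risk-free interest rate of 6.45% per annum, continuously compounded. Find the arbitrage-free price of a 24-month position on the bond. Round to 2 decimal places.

₹122.48

PV(coupons) I = 3.15·e^(−0.0645·12/12) + 3.15·e^(−0.0645·19/12) + 3.15·e^(−0.0645·23/12)
I = 2.9532 + 2.8442 + 2.7837 = 8.5811
F = (S − I)·e^(rT) = (116.24 − 8.5811) · e^(0.0645·24/12)
= 107.6589 · e^0.129000 = 107.6589 × 1.137690 = ₹122.48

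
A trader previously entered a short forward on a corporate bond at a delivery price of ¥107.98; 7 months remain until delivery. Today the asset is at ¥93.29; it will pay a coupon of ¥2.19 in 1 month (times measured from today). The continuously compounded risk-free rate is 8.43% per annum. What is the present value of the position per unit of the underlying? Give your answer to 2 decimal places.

¥11.68

PV(remaining coupons) I = 2.19·e^(−0.0843·1/12) = 2.1747
Current forward F = (S − I)·e^(rT) = (93.29 − 2.1747)·e^(0.0843·7/12) = 91.1153 × 1.050404 = 95.7079
Value (long) = (F − K)·e^(−rT) = (95.7079 − 107.98) × 0.952015 = -11.6832
Short position value = −(long value) = ¥11.68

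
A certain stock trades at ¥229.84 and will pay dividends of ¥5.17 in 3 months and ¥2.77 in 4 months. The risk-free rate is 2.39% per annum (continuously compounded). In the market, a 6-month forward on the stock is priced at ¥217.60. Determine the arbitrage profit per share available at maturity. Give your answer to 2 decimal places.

¥7.02 per share

PV(dividends) I = 5.17·e^(−0.0239·3/12) + 2.77·e^(−0.0239·4/12) = 7.8872
Fair forward F* = (S − I)·e^(rT) = (229.84 − 7.8872)·e^0.011950 = 221.9528 × 1.012022 = 224.6211
Market ¥217.60 < fair 224.6211: forward underpriced → reverse cash-and-carry (short the stock, invest proceeds at r, pay the dividends, go long the forward).
Profit at T = |F_mkt − F*| = |217.60 − 224.6211| = ¥7.02 per share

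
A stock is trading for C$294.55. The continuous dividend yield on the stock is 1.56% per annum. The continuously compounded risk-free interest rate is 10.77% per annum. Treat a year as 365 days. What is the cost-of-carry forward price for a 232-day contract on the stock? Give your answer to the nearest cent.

F = S·e^((r − q)T) = 294.55 · e^((0.1077 − 0.0156) × 232/365)
= 294.55 · e^0.058540 = 294.55 × 1.060287
F = C$312.31

C$312.31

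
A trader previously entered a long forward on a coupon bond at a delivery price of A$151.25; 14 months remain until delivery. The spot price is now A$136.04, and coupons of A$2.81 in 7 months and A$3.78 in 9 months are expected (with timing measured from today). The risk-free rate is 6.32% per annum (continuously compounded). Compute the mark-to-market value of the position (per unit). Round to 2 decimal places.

-A$10.77

PV(remaining coupons) I = 2.81·e^(−0.0632·7/12) + 3.78·e^(−0.0632·9/12) = 6.3133
Current forward F = (S − I)·e^(rT) = (136.04 − 6.3133)·e^(0.0632·14/12) = 129.7267 × 1.076520 = 139.6534
Value (long) = (F − K)·e^(−rT) = (139.6534 − 151.25) × 0.928919 = -10.7723
Value = -A$10.77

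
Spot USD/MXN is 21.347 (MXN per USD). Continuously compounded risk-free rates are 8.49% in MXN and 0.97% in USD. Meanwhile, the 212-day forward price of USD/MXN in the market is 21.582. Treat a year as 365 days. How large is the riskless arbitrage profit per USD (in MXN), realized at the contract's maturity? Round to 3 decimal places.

Fair forward: F* = S·e^(carry·T), with carry = (r_MXN − r_USD) = 0.0849 − 0.0097 = 0.0752
F* = 21.347 · e^(0.0752 × 212/365) = 21.347 · e^0.043678 = 21.347 × 1.044646 = 22.3001
Market 21.582 < fair 22.3001: forward underpriced → reverse cash-and-carry (short spot, go long the forward).
At maturity, profit = |F_mkt − F*| = |21.582 − 22.3001| = 0.718 per USD (in MXN)

0.718 per USD (in MXN)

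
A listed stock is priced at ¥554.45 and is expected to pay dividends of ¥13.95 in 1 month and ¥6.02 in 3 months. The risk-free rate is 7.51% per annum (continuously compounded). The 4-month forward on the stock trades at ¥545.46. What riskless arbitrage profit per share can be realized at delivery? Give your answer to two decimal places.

¥2.77 per share

PV(dividends) I = 13.95·e^(−0.0751·1/12) + 6.02·e^(−0.0751·3/12) = 19.7710
Fair forward F* = (S − I)·e^(rT) = (554.45 − 19.7710)·e^0.025033 = 534.6790 × 1.025349 = 548.2326
Market ¥545.46 < fair 548.2326: forward underpriced → reverse cash-and-carry (short the stock, invest proceeds at r, pay the dividends, go long the forward).
Profit at T = |F_mkt − F*| = |545.46 − 548.2326| = ¥2.77 per share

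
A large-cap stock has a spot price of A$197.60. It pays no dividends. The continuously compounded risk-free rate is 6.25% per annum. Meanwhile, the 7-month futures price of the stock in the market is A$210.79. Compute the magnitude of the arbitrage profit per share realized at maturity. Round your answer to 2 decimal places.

Fair futures: F* = S·e^(carry·T), with carry = r = 0.0625
F* = 197.60 · e^(0.0625 × 7/12) = 197.60 · e^0.036458 = 197.60 × 1.037131 = A$204.9371
Market A$210.79 > fair A$204.9371: forward overpriced → cash-and-carry (buy spot, short the forward).
At maturity, profit = |F_mkt − F*| = |210.79 − 204.9371| = A$5.85 per share

A$5.85 per share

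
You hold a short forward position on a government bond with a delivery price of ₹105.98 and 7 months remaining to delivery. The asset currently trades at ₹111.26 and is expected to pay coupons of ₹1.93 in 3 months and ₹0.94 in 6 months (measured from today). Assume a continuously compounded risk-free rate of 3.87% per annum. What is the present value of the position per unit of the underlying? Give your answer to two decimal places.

PV(remaining coupons) I = 1.93·e^(−0.0387·3/12) + 0.94·e^(−0.0387·6/12) = 2.8334
Current forward F = (S − I)·e^(rT) = (111.26 − 2.8334)·e^(0.0387·7/12) = 108.4266 × 1.022832 = 110.9022
Value (long) = (F − K)·e^(−rT) = (110.9022 − 105.98) × 0.977678 = 4.8123
Short position value = −(long value) = -₹4.81

-₹4.81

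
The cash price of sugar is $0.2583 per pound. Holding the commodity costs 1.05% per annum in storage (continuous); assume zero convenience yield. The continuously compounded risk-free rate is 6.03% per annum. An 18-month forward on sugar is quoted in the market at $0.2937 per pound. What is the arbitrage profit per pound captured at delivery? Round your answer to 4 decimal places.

$0.0065 per pound

Fair forward: F* = S·e^(carry·T), with carry = (r + u) = 0.0603 + 0.0105 = 0.0708
F* = 0.2583 · e^(0.0708 × 18/12) = 0.2583 · e^0.106200 = 0.2583 × 1.112044 = $0.2872
Market $0.2937 > fair $0.2872: forward overpriced → cash-and-carry (buy spot, short the forward).
At maturity, profit = |F_mkt − F*| = |0.2937 − 0.2872| = $0.0065 per pound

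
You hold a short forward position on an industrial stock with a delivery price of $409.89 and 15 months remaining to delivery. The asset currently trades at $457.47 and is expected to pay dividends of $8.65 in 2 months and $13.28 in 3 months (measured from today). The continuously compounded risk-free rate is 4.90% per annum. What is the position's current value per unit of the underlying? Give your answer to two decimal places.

-$50.23

PV(remaining dividends) I = 8.65·e^(−0.0490·2/12) + 13.28·e^(−0.0490·3/12) = 21.6980
Current forward F = (S − I)·e^(rT) = (457.47 − 21.6980)·e^(0.0490·15/12) = 435.7720 × 1.063165 = 463.2975
Value (long) = (F − K)·e^(−rT) = (463.2975 − 409.89) × 0.940588 = 50.2345
Short position value = −(long value) = -$50.23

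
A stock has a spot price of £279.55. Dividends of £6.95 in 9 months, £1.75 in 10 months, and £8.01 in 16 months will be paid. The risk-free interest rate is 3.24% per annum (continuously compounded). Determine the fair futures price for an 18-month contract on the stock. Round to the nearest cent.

£276.51

PV(dividends) I = 6.95·e^(−0.0324·9/12) + 1.75·e^(−0.0324·10/12) + 8.01·e^(−0.0324·16/12)
I = 6.7832 + 1.7034 + 7.6713 = 16.1579
F = (S − I)·e^(rT) = (279.55 − 16.1579) · e^(0.0324·18/12)
= 263.3921 · e^0.048600 = 263.3921 × 1.049800 = £276.51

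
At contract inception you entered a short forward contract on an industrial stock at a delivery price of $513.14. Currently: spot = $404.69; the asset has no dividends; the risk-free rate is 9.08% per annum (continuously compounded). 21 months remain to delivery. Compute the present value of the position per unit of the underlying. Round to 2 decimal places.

Current fair forward for the remaining 21 months: F = S·e^(r·T), r = 0.0908
F = 404.69 · e^(0.0908 × 21/12) = 404.69 × 1.172221 = 474.3861
Value of long forward = (F − K)·e^(−rT) = (474.3861 − 513.14) · e^(−0.0908·21/12)
= -38.7539 × 0.853082 = -33.06
Short position value = −(long value) = $33.06

$33.06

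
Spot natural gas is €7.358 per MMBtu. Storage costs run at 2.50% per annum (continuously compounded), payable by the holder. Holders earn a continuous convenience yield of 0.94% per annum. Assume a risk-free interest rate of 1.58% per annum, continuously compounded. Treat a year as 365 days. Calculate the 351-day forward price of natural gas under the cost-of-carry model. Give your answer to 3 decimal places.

€7.584 per MMBtu

Net carry = r + u − y = 0.0158 + 0.0250 − 0.0094 = 0.0314
F = S·e^((r+u−y)T) = 7.358 · e^(0.0314 × 351/365) = 7.358 · e^0.030196
= 7.358 × 1.030657 = €7.584 per MMBtu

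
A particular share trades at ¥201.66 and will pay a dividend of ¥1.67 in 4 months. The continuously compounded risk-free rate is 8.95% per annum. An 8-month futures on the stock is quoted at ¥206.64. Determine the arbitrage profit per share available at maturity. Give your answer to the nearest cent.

¥5.70 per share

PV(dividends) I = 1.67·e^(−0.0895·4/12) = 1.6209
Fair futures F* = (S − I)·e^(rT) = (201.66 − 1.6209)·e^0.059667 = 200.0391 × 1.061483 = 212.3381
Market ¥206.64 < fair 212.3381: forward underpriced → reverse cash-and-carry (short the stock, invest proceeds at r, pay the dividends, go long the forward).
Profit at T = |F_mkt − F*| = |206.64 − 212.3381| = ¥5.70 per share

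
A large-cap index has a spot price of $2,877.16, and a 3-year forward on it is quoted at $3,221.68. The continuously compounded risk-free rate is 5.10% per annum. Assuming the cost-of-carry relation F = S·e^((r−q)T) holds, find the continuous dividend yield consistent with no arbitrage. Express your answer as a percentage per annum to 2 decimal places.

From F = S·e^((r−q)T): (r − q) = ln(F/S)/T
ln(3221.68/2877.16) = ln(1.119743) = 0.113099
(r − q) = 0.113099 / (3) = 0.037700
q = r − ln(F/S)/T = 0.0510 − 0.037700 = 0.013300
q = 1.33%

1.33%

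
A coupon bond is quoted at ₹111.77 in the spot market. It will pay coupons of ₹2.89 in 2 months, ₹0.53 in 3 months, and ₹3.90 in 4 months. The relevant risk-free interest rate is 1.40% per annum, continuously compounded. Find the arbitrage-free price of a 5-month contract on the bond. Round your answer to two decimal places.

₹105.09

PV(coupons) I = 2.89·e^(−0.0140·2/12) + 0.53·e^(−0.0140·3/12) + 3.90·e^(−0.0140·4/12)
I = 2.8833 + 0.5281 + 3.8818 = 7.2932
F = (S − I)·e^(rT) = (111.77 − 7.2932) · e^(0.0140·5/12)
= 104.4768 · e^0.005833 = 104.4768 × 1.005850 = ₹105.09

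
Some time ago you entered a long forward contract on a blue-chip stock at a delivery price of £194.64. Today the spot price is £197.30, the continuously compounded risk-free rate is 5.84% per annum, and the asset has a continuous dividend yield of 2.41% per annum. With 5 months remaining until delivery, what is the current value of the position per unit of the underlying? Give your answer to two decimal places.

£5.37

Current fair forward for the remaining 5 months: F = S·e^((r − q)·T), (r − q) = 0.0584 − 0.0241 = 0.0343
F = 197.30 · e^(0.0343 × 5/12) = 197.30 × 1.014394 = 200.1399
Value of long forward = (F − K)·e^(−rT) = (200.1399 − 194.64) · e^(−0.0584·5/12)
= 5.4999 × 0.975960 = 5.37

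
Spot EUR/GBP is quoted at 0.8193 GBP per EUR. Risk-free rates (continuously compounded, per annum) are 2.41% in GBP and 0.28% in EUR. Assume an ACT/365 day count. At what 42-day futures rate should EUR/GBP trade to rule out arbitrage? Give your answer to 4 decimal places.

0.8213

F = S·e^((r_GBP − r_EUR)T) = 0.8193 · e^((0.0241 − 0.0028) × 42/365)
= 0.8193 · e^0.002451 = 0.8193 × 1.002454
F = 0.8213 GBP per EUR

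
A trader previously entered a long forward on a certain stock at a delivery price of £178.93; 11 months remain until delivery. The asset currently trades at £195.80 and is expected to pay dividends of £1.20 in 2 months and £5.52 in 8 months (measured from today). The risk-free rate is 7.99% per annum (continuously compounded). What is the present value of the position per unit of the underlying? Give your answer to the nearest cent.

PV(remaining dividends) I = 1.20·e^(−0.0799·2/12) + 5.52·e^(−0.0799·8/12) = 6.4178
Current forward F = (S − I)·e^(rT) = (195.80 − 6.4178)·e^(0.0799·11/12) = 189.3822 × 1.075991 = 203.7735
Value (long) = (F − K)·e^(−rT) = (203.7735 − 178.93) × 0.929376 = 23.0890
Value = £23.09

£23.09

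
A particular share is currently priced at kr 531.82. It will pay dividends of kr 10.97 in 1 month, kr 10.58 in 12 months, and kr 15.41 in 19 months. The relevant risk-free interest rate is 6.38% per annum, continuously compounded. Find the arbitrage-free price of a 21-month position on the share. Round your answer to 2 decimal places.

kr 555.77

PV(dividends) I = 10.97·e^(−0.0638·1/12) + 10.58·e^(−0.0638·12/12) + 15.41·e^(−0.0638·19/12)
I = 10.9118 + 9.9261 + 13.9294 = 34.7673
F = (S − I)·e^(rT) = (531.82 − 34.7673) · e^(0.0638·21/12)
= 497.0527 · e^0.111650 = 497.0527 × 1.118121 = kr 555.77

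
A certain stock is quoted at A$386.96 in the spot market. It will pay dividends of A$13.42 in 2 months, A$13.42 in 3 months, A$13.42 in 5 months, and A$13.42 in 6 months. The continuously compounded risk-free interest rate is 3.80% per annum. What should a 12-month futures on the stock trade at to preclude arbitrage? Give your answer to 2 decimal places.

PV(dividends) I = 13.42·e^(−0.0380·2/12) + 13.42·e^(−0.0380·3/12) + 13.42·e^(−0.0380·5/12) + 13.42·e^(−0.0380·6/12)
I = 13.3353 + 13.2931 + 13.2092 + 13.1674 = 53.0050
F = (S − I)·e^(rT) = (386.96 − 53.0050) · e^(0.0380·12/12)
= 333.9550 · e^0.038000 = 333.9550 × 1.038731 = A$346.89

A$346.89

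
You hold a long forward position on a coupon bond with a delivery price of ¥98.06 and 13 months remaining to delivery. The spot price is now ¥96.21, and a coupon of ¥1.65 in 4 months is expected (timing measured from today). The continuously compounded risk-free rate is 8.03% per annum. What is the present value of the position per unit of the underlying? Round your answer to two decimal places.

¥4.71

PV(remaining coupons) I = 1.65·e^(−0.0803·4/12) = 1.6064
Current forward F = (S − I)·e^(rT) = (96.21 − 1.6064)·e^(0.0803·13/12) = 94.6036 × 1.090888 = 103.2019
Value (long) = (F − K)·e^(−rT) = (103.2019 − 98.06) × 0.916685 = 4.7135
Value = ¥4.71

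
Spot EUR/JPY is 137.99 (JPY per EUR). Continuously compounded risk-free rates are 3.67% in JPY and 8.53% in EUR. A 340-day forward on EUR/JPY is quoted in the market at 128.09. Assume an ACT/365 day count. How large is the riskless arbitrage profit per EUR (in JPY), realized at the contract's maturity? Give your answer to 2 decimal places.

Fair forward: F* = S·e^(carry·T), with carry = (r_JPY − r_EUR) = 0.0367 − 0.0853 = -0.0486
F* = 137.99 · e^(-0.0486 × 340/365) = 137.99 · e^-0.045271 = 137.99 × 0.955738 = 131.8823
Market 128.09 < fair 131.8823: forward underpriced → reverse cash-and-carry (short spot, go long the forward).
At maturity, profit = |F_mkt − F*| = |128.09 − 131.8823| = 3.79 per EUR (in JPY)

3.79 per EUR (in JPY)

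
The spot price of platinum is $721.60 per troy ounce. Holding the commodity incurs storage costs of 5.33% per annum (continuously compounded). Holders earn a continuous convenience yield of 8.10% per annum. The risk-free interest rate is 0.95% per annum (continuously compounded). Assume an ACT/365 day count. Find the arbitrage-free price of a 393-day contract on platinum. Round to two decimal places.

Net carry = r + u − y = 0.0095 + 0.0533 − 0.0810 = -0.0182
F = S·e^((r+u−y)T) = 721.60 · e^(-0.0182 × 393/365) = 721.60 · e^-0.019596
= 721.60 × 0.980595 = $707.60 per troy ounce

$707.60 per troy ounce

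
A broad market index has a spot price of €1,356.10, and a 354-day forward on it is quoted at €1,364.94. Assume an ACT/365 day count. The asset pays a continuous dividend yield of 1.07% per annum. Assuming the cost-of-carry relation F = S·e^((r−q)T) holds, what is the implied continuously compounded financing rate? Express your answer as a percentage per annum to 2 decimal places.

From F = S·e^((r−q)T): (r − q) = ln(F/S)/T
ln(1364.94/1356.10) = ln(1.006519) = 0.006498
(r − q) = 0.006498 / (354/365) = 0.006700
r = ln(F/S)/T + q = 0.006700 + 0.0107 = 0.017400
r = 1.74%

1.74%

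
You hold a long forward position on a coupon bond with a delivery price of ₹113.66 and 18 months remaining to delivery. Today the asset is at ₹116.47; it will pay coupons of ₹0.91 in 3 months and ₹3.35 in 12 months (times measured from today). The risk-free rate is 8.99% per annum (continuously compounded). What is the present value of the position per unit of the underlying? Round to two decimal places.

PV(remaining coupons) I = 0.91·e^(−0.0899·3/12) + 3.35·e^(−0.0899·12/12) = 3.9518
Current forward F = (S − I)·e^(rT) = (116.47 − 3.9518)·e^(0.0899·18/12) = 112.5182 × 1.144365 = 128.7619
Value (long) = (F − K)·e^(−rT) = (128.7619 − 113.66) × 0.873847 = 13.1968
Value = ₹13.20

₹13.20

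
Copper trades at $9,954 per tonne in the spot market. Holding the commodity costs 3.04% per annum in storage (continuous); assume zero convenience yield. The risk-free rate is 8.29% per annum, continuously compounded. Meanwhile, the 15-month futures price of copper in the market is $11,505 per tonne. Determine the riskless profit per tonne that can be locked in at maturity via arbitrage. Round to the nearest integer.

$37 per tonne

Fair futures: F* = S·e^(carry·T), with carry = (r + u) = 0.0829 + 0.0304 = 0.1133
F* = 9954 · e^(0.1133 × 15/12) = 9954 · e^0.141625 = 9954 × 1.152145 = $11468.4513
Market $11505 > fair $11468.4513: forward overpriced → cash-and-carry (buy spot, short the forward).
At maturity, profit = |F_mkt − F*| = |11505 − 11468.4513| = $37 per tonne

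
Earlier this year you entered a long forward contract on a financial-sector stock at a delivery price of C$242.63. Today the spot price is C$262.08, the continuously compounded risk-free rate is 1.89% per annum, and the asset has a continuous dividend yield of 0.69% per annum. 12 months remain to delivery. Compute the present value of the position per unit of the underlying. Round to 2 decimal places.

C$22.19

Current fair forward for the remaining 12 months: F = S·e^((r − q)·T), (r − q) = 0.0189 − 0.0069 = 0.0120
F = 262.08 · e^(0.0120 × 12/12) = 262.08 × 1.012072 = 265.2438
Value of long forward = (F − K)·e^(−rT) = (265.2438 − 242.63) · e^(−0.0189·12/12)
= 22.6138 × 0.981277 = 22.19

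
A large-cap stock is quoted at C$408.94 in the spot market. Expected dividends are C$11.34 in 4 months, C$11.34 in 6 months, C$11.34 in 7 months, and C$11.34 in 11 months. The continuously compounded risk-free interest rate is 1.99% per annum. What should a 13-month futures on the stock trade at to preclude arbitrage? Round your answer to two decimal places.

PV(dividends) I = 11.34·e^(−0.0199·4/12) + 11.34·e^(−0.0199·6/12) + 11.34·e^(−0.0199·7/12) + 11.34·e^(−0.0199·11/12)
I = 11.2650 + 11.2277 + 11.2091 + 11.1350 = 44.8368
F = (S − I)·e^(rT) = (408.94 − 44.8368) · e^(0.0199·13/12)
= 364.1032 · e^0.021558 = 364.1032 × 1.021792 = C$372.04

C$372.04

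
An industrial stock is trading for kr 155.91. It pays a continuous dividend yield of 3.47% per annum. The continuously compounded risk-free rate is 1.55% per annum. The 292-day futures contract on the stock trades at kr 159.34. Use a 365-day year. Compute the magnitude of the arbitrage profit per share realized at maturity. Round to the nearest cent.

Fair futures: F* = S·e^(carry·T), with carry = (r − q) = 0.0155 − 0.0347 = -0.0192
F* = 155.91 · e^(-0.0192 × 292/365) = 155.91 · e^-0.015360 = 155.91 × 0.984757 = kr 153.5335
Market kr 159.34 > fair kr 153.5335: forward overpriced → cash-and-carry (buy spot, short the forward).
At maturity, profit = |F_mkt − F*| = |159.34 − 153.5335| = kr 5.81 per share

kr 5.81 per share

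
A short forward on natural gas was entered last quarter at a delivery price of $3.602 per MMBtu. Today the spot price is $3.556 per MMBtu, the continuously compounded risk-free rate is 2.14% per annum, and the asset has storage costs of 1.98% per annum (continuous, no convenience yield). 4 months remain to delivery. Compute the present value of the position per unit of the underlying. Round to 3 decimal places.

-$0.003 per MMBtu

Current fair forward for the remaining 4 months: F = S·e^((r + u)·T), (r + u) = 0.0214 + 0.0198 = 0.0412
F = 3.556 · e^(0.0412 × 4/12) = 3.556 × 1.013828 = 3.6052
Value of long forward = (F − K)·e^(−rT) = (3.6052 − 3.602) · e^(−0.0214·4/12)
= 0.0032 × 0.992892 = 0.003
Short position value = −(long value) = -$0.003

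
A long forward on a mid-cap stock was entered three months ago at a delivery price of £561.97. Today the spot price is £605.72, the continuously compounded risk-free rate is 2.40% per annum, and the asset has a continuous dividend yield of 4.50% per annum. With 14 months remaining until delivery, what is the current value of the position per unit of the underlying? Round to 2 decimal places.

£28.29

Current fair forward for the remaining 14 months: F = S·e^((r − q)·T), (r − q) = 0.0240 − 0.0450 = -0.0210
F = 605.72 · e^(-0.0210 × 14/12) = 605.72 × 0.975798 = 591.0604
Value of long forward = (F − K)·e^(−rT) = (591.0604 − 561.97) · e^(−0.0240·14/12)
= 29.0904 × 0.972388 = 28.29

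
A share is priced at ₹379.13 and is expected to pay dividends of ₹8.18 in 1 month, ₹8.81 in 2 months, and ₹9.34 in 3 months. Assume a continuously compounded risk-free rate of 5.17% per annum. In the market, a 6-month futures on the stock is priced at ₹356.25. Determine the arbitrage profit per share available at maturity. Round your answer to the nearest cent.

PV(dividends) I = 8.18·e^(−0.0517·1/12) + 8.81·e^(−0.0517·2/12) + 9.34·e^(−0.0517·3/12) = 26.0993
Fair futures F* = (S − I)·e^(rT) = (379.13 − 26.0993)·e^0.025850 = 353.0307 × 1.026187 = 362.2755
Market ₹356.25 < fair 362.2755: forward underpriced → reverse cash-and-carry (short the stock, invest proceeds at r, pay the dividends, go long the forward).
Profit at T = |F_mkt − F*| = |356.25 − 362.2755| = ₹6.03 per share

₹6.03 per share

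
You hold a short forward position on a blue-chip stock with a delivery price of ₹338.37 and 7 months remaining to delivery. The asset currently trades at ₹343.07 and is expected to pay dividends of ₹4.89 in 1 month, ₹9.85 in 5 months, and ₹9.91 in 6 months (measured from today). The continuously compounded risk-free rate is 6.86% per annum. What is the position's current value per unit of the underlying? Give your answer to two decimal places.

PV(remaining dividends) I = 4.89·e^(−0.0686·1/12) + 9.85·e^(−0.0686·5/12) + 9.91·e^(−0.0686·6/12) = 24.0104
Current forward F = (S − I)·e^(rT) = (343.07 − 24.0104)·e^(0.0686·7/12) = 319.0596 × 1.040828 = 332.0862
Value (long) = (F − K)·e^(−rT) = (332.0862 − 338.37) × 0.960773 = -6.0373
Short position value = −(long value) = ₹6.04

₹6.04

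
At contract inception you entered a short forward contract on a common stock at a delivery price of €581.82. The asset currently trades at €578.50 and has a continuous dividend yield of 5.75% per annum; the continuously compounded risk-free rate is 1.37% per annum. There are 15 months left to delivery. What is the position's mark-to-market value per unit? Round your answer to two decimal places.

€33.56

Current fair forward for the remaining 15 months: F = S·e^((r − q)·T), (r − q) = 0.0137 − 0.0575 = -0.0438
F = 578.50 · e^(-0.0438 × 15/12) = 578.50 × 0.946722 = 547.6787
Value of long forward = (F − K)·e^(−rT) = (547.6787 − 581.82) · e^(−0.0137·15/12)
= -34.1413 × 0.983021 = -33.56
Short position value = −(long value) = €33.56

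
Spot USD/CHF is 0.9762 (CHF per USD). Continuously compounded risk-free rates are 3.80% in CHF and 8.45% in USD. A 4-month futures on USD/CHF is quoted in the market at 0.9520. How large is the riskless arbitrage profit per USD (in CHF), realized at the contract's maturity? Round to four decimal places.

Fair futures: F* = S·e^(carry·T), with carry = (r_CHF − r_USD) = 0.0380 − 0.0845 = -0.0465
F* = 0.9762 · e^(-0.0465 × 4/12) = 0.9762 · e^-0.015500 = 0.9762 × 0.984620 = 0.9612
Market 0.9520 < fair 0.9612: forward underpriced → reverse cash-and-carry (short spot, go long the forward).
At maturity, profit = |F_mkt − F*| = |0.9520 − 0.9612| = 0.0092 per USD (in CHF)

0.0092 per USD (in CHF)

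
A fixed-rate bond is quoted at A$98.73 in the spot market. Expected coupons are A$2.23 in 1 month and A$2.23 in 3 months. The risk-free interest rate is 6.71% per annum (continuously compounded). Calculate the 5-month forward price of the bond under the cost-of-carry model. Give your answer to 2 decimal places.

A$96.99

PV(coupons) I = 2.23·e^(−0.0671·1/12) + 2.23·e^(−0.0671·3/12)
I = 2.2176 + 2.1929 = 4.4105
F = (S − I)·e^(rT) = (98.73 − 4.4105) · e^(0.0671·5/12)
= 94.3195 · e^0.027958 = 94.3195 × 1.028352 = A$96.99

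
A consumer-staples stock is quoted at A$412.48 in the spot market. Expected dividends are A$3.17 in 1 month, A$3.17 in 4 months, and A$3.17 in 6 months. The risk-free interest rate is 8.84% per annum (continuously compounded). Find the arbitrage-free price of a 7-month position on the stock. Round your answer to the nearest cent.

A$424.56

PV(dividends) I = 3.17·e^(−0.0884·1/12) + 3.17·e^(−0.0884·4/12) + 3.17·e^(−0.0884·6/12)
I = 3.1467 + 3.0780 + 3.0329 = 9.2576
F = (S − I)·e^(rT) = (412.48 − 9.2576) · e^(0.0884·7/12)
= 403.2224 · e^0.051567 = 403.2224 × 1.052920 = A$424.56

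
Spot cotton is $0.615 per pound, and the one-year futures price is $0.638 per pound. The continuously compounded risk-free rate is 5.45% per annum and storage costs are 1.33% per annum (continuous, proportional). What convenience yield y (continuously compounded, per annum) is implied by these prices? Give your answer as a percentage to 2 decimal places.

3.11%

F = S·e^((r+u−y)T) ⇒ (r+u−y) = ln(F/S)/T
ln(0.638/0.615) = 0.036716; /T ⇒ 0.036716
y = r + u − ln(F/S)/T = 0.0545 + 0.0133 − 0.036716 = 0.031084
y = 3.11%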